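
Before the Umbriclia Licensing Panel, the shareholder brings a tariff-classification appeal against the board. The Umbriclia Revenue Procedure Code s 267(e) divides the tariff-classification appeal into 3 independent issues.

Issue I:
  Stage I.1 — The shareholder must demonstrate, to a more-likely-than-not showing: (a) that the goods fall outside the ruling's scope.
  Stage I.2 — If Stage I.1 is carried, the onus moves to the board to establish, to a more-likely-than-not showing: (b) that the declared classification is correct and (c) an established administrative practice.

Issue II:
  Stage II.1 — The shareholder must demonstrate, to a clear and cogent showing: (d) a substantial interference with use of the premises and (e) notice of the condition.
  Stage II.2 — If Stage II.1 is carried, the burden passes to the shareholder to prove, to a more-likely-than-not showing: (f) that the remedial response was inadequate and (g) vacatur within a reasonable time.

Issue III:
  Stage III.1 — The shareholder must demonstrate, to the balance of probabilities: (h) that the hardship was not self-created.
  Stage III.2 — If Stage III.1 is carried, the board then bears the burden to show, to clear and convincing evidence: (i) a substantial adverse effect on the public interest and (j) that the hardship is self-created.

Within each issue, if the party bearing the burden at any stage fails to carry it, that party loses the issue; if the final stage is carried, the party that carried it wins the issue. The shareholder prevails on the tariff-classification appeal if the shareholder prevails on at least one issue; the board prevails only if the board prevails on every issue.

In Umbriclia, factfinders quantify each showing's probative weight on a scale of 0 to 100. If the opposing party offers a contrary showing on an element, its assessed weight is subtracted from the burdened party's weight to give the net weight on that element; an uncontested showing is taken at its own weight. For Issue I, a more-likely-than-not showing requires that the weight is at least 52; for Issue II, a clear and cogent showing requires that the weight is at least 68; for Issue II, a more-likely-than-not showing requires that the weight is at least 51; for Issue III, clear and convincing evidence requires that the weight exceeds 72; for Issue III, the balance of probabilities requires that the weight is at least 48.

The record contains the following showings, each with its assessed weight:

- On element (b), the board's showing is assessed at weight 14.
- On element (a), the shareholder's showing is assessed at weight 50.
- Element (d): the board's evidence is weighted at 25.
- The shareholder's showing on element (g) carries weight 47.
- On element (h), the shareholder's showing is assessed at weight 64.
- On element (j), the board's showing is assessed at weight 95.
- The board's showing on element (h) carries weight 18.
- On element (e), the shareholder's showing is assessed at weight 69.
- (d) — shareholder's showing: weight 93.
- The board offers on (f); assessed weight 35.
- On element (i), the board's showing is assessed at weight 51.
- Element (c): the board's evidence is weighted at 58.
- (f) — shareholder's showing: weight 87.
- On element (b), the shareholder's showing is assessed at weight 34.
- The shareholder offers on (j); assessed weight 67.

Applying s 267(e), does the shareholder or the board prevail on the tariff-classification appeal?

board

— Issue I —
Stage I.1 (shareholder, a more-likely-than-not showing, weight is at least 52): (a) 50 < 52 — fails.
  The shareholder does not carry Stage I.1.
So the board prevails on this issue.
— Issue II —
At Stage II.1 the shareholder must meet a clear and cogent showing (weight is at least 68): on (d) the weight is 93 less the opposing 25 gives net 68, ≥ 68, so (d) meets the standard; on (e) the weight is 69, which does reach 68, so (e) meets the standard.
  All elements met. The shareholder retains the burden for Stage II.2.
At Stage II.2 the shareholder must meet a more-likely-than-not showing (weight is at least 51): on (f) the weight is 87 less the opposing 35 gives net 52, ≥ 51, so (f) meets the standard; on (g) the weight is 47, < 51, so (g) does not meet the standard.
  The shareholder does not carry Stage II.2.
The analysis ends at Stage II.2; the board prevails on this issue.
— Issue III —
Stage III.1 — burden on shareholder; standard: the balance of probabilities (weight is at least 48).
    (h): 64 − 18 = 46 < 48 [not met]
  Stage III.1 not carried; the shareholder fails its burden.
The board prevails on this issue.
Per-issue: Issue I → board; Issue II → board; Issue III → board. The shareholder must prevail on at least one issue; overall, the board prevails.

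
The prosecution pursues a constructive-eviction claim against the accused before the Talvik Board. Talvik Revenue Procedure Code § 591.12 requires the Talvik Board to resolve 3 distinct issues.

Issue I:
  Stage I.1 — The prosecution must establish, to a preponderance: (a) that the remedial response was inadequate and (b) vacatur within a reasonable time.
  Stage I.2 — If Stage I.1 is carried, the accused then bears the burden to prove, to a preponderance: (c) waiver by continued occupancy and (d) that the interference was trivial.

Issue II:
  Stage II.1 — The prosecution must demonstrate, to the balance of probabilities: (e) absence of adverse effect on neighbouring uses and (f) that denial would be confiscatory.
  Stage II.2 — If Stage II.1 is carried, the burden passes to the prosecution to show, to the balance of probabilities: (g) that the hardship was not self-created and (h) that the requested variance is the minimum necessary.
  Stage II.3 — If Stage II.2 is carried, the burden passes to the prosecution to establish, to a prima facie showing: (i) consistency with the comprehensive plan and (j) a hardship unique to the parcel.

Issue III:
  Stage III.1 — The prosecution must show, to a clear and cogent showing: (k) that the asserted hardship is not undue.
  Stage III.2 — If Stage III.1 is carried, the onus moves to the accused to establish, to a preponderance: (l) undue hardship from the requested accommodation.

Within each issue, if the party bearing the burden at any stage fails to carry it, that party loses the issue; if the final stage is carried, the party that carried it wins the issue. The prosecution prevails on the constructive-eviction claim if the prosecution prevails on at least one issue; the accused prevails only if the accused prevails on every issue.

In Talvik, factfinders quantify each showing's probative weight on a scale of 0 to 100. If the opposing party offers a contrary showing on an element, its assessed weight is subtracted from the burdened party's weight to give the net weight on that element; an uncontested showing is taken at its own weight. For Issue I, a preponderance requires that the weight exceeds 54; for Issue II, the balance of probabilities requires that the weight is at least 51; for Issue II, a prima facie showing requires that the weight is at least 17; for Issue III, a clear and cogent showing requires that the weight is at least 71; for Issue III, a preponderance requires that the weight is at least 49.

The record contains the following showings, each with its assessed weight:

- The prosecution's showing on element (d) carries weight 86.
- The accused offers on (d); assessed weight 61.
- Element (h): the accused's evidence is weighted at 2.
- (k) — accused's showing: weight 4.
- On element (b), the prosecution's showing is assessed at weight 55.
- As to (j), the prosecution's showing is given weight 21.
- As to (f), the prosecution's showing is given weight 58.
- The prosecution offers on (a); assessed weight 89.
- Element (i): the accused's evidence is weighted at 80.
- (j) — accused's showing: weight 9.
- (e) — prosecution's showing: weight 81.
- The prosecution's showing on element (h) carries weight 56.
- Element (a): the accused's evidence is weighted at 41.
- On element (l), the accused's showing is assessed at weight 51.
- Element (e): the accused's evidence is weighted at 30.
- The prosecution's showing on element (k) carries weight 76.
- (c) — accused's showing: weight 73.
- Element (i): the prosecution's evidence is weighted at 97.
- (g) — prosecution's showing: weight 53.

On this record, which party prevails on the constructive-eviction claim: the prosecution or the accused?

— Issue I —
Stage I.1 — burden on prosecution; standard: a preponderance (weight exceeds 54).
    (a): 89 − 41 = 48 ≤ 54 [not met]
    (b): 55 > 54 [met]
  Not every element is met, so the prosecution fails to carry Stage I.1.
The accused prevails on this issue.
— Issue II —
At Stage II.1 the prosecution must meet the balance of probabilities (weight is at least 51): on (e) the weight is 81 less the opposing 30 gives net 51, which does reach 51, so (e) meets the standard; on (f) the weight is 58, which does reach 51, so (f) meets the standard.
  Stage II.1 carried; the burden remains with the prosecution.
At Stage II.2 the prosecution must meet the balance of probabilities (weight is at least 51): on (g) the weight is 53, ≥ 51, so (g) meets the standard; on (h) the weight is 56 less the opposing 2 gives net 54, ≥ 51, so (h) meets the standard.
  Stage II.2 carried; the burden remains with the prosecution.
At Stage II.3 the prosecution must meet a prima facie showing (weight is at least 17): on (i) the weight is 97 less the opposing 80 gives net 17, which does reach 17, so (i) meets the standard; on (j) the weight is 21 less the opposing 9 gives net 12, < 17, so (j) does not meet the standard.
  Stage II.3 not carried; the prosecution fails its burden.
The analysis ends at Stage II.3; the accused prevails on this issue.
— Issue III —
At Stage III.1 the prosecution must meet a clear and cogent showing (weight is at least 71): on (k) the weight is 76 less the opposing 4 gives net 72, ≥ 71, so (k) meets the standard.
  Stage III.1 carried; the burden shifts to the accused.
At Stage III.2 the accused must meet a preponderance (weight is at least 49): on (l) the weight is 51, which does reach 49, so (l) meets the standard.
  All elements met at the final stage.
Every stage carried; the accused prevails on this issue.
Per-issue: Issue I → accused; Issue II → accused; Issue III → accused. The prosecution must prevail on at least one issue; overall, the accused prevails.

accused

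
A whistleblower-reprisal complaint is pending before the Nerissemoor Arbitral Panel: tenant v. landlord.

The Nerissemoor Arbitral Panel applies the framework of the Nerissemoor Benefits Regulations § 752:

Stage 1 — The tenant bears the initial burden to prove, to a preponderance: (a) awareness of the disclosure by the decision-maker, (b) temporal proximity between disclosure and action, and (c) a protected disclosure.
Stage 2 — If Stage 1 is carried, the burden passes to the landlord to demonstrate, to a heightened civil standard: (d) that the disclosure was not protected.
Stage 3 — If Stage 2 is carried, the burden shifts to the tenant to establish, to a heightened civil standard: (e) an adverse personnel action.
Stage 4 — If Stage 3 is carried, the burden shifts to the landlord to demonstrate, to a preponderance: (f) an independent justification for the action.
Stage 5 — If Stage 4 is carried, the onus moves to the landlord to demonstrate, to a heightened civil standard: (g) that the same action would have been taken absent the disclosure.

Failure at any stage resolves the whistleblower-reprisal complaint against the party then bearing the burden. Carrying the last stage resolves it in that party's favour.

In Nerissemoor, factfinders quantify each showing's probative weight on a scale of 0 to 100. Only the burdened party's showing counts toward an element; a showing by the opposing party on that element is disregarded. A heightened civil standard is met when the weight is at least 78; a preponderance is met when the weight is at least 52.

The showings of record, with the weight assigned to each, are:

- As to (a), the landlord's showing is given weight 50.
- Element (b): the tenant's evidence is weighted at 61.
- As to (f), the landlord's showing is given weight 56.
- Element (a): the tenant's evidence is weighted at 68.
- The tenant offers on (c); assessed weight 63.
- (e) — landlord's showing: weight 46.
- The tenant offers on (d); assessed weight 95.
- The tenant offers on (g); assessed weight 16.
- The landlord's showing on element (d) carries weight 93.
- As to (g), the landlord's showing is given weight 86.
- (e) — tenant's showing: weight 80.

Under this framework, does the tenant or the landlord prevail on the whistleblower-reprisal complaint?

At Stage 1 the tenant must meet a preponderance (weight is at least 52): on (a) the weight is 68 (the landlord's 50 is given no effect), which does reach 52, so (a) meets the standard; on (b) the weight is 61, ≥ 52, so (b) meets the standard; on (c) the weight is 63, ≥ 52, so (c) meets the standard.
  Stage 1 carried; the burden shifts to the landlord.
At Stage 2 the landlord must meet a heightened civil standard (weight is at least 78): on (d) the weight is 93 (the tenant's 95 is given no effect), ≥ 78, so (d) meets the standard.
  Stage 2 carried; the burden shifts to the tenant.
At Stage 3 the tenant must meet a heightened civil standard (weight is at least 78): on (e) the weight is 80 (the landlord's 46 is given no effect), ≥ 78, so (e) meets the standard.
  Stage 3 is satisfied; the onus moves to the landlord.
At Stage 4 the landlord must meet a preponderance (weight is at least 52): on (f) the weight is 56, which does reach 52, so (f) meets the standard.
  Stage 4 carried; the burden remains with the landlord.
At Stage 5 the landlord must meet a heightened civil standard (weight is at least 78): on (g) the weight is 86 (the tenant's 16 is given no effect), which does reach 78, so (g) meets the standard.
  The landlord carries the last stage.
With every stage satisfied, the landlord prevails.

landlord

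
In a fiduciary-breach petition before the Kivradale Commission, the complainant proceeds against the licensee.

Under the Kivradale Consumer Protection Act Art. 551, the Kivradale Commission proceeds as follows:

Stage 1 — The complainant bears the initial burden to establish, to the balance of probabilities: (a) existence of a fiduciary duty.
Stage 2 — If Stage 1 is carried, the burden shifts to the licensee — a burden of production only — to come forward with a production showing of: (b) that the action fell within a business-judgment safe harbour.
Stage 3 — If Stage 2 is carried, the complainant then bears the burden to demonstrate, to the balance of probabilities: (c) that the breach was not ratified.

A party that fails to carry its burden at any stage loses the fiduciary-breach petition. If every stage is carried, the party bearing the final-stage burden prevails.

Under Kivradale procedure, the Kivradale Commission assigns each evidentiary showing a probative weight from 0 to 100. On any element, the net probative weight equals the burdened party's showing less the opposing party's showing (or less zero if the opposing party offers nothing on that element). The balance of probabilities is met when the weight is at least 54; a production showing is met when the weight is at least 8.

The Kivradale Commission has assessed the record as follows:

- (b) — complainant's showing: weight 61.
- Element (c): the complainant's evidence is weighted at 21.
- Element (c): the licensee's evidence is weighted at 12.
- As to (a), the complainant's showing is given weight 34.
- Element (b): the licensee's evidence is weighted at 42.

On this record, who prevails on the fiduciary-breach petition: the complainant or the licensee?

At Stage 1 the complainant must meet the balance of probabilities (weight is at least 54): on (a) the weight is 34, which does not reach 54, so (a) does not meet the standard.
  Stage 1 not carried; the complainant fails its burden.
The licensee prevails.

licensee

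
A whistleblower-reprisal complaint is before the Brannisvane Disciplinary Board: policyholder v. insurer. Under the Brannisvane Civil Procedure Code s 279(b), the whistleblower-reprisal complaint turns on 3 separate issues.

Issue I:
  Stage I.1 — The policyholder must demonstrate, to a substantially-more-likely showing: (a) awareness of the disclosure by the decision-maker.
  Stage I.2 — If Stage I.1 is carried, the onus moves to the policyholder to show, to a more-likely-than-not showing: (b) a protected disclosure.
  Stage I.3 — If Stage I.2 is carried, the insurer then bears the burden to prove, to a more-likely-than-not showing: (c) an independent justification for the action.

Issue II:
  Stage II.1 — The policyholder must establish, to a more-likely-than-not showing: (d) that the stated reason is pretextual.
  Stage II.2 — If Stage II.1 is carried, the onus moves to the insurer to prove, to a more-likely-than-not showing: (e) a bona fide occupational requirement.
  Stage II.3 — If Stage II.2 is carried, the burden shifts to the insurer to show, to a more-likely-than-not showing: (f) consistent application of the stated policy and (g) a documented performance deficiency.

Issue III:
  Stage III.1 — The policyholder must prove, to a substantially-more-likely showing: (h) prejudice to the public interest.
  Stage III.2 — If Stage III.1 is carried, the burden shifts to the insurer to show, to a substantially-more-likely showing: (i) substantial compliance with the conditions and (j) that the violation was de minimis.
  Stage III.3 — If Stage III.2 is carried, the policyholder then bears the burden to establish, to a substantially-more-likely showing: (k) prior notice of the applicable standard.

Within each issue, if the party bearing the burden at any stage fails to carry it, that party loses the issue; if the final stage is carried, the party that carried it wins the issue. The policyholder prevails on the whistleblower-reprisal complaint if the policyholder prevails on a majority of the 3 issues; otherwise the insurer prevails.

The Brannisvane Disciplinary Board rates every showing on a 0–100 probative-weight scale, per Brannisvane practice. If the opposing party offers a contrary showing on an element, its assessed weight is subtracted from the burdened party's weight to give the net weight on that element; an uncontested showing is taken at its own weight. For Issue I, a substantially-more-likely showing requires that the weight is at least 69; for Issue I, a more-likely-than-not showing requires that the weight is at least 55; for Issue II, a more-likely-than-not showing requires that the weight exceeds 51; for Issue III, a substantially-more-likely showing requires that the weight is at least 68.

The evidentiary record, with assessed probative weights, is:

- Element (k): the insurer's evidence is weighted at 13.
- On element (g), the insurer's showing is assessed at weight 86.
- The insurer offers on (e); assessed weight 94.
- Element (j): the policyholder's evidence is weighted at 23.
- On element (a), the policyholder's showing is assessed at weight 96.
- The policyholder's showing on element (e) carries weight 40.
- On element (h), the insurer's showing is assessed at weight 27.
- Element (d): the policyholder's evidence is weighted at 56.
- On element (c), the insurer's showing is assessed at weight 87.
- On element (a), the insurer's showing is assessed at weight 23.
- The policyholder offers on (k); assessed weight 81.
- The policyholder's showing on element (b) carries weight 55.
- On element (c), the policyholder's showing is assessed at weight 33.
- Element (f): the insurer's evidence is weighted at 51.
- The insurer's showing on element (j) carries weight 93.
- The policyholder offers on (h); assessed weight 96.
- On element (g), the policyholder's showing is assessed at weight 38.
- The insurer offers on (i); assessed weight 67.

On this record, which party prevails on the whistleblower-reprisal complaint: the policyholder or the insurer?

policyholder

— Issue I —
Stage I.1 (policyholder, a substantially-more-likely showing, weight is at least 69): (a) net 96−23=73 ≥ 69 — meets.
  Stage I.1 is satisfied; the policyholder continues to bear the burden.
Stage I.2 (policyholder, a more-likely-than-not showing, weight is at least 55): (b) 55 ≥ 55 — meets.
  Stage I.2 is satisfied; the onus moves to the insurer.
Stage I.3 (insurer, a more-likely-than-not showing, weight is at least 55): (c) net 87−33=54 < 55 — fails.
  The insurer does not carry Stage I.3.
So the policyholder prevails on this issue.
— Issue II —
Stage II.1 — burden on policyholder; standard: a more-likely-than-not showing (weight exceeds 51).
    (d): 56 > 51 [met]
  The policyholder carries Stage II.1; the insurer now bears the burden.
Stage II.2 — burden on insurer; standard: a more-likely-than-not showing (weight exceeds 51).
    (e): 94 − 40 = 54 > 51 [met]
  All elements met. The insurer retains the burden for Stage II.3.
Stage II.3 — burden on insurer; standard: a more-likely-than-not showing (weight exceeds 51).
    (f): 51 ≤ 51 [not met]
    (g): 86 − 38 = 48 ≤ 51 [not met]
  Stage II.3 not carried; the insurer fails its burden.
The analysis ends at Stage II.3; the policyholder prevails on this issue.
— Issue III —
Stage III.1 — burden on policyholder; standard: a substantially-more-likely showing (weight is at least 68).
    (h): 96 − 27 = 69 ≥ 68 [met]
  All elements met. The burden passes to the insurer.
Stage III.2 — burden on insurer; standard: a substantially-more-likely showing (weight is at least 68).
    (i): 67 < 68 [not met]
    (j): 93 − 23 = 70 ≥ 68 [met]
  Stage III.2 not carried; the insurer fails its burden.
The policyholder prevails on this issue.
Per-issue: Issue I → policyholder; Issue II → policyholder; Issue III → policyholder. The policyholder must prevail on a majority of issues; overall, the policyholder prevails.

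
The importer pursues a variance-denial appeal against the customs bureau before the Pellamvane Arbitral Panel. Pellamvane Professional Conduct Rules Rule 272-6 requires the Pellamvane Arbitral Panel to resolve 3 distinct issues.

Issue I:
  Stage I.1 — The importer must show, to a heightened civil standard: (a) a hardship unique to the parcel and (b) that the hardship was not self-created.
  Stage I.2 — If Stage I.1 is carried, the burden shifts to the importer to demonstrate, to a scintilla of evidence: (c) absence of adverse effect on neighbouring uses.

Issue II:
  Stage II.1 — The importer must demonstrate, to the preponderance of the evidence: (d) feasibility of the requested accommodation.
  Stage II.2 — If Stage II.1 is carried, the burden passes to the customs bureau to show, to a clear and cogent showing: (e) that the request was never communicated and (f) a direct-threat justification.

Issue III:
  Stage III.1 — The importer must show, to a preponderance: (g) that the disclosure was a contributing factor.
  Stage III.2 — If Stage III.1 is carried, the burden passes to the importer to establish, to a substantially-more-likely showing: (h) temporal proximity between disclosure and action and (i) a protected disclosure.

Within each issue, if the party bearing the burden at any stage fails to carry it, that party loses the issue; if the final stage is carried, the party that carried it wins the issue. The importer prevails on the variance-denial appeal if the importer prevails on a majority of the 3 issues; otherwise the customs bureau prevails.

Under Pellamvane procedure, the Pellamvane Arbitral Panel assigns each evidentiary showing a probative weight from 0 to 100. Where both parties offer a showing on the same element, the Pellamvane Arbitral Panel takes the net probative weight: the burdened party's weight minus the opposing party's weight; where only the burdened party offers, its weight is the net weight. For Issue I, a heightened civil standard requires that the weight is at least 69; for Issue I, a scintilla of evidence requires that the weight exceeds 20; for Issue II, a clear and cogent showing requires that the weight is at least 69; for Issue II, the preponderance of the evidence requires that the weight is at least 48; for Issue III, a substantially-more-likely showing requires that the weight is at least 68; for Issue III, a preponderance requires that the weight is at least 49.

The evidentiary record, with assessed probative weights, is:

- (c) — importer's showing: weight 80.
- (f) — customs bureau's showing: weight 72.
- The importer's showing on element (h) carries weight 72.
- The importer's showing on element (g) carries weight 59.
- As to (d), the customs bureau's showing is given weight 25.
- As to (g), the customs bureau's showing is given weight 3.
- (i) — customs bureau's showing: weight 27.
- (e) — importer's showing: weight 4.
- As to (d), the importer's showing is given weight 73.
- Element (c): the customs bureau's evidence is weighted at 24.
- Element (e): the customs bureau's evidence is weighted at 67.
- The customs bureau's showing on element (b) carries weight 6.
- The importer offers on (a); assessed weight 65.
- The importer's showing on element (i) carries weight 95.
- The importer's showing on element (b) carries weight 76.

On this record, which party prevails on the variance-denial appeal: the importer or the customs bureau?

— Issue I —
At Stage I.1 the importer must meet a heightened civil standard (weight is at least 69): on (a) the weight is 65, which does not reach 69, so (a) does not meet the standard; on (b) the weight is 76 less the opposing 6 gives net 70, ≥ 69, so (b) meets the standard.
  Not every element is met, so the importer fails to carry Stage I.1.
So the customs bureau prevails on this issue.
— Issue II —
At Stage II.1 the importer must meet the preponderance of the evidence (weight is at least 48): on (d) the weight is 73 less the opposing 25 gives net 48, ≥ 48, so (d) meets the standard.
  All elements met. The burden passes to the customs bureau.
At Stage II.2 the customs bureau must meet a clear and cogent showing (weight is at least 69): on (e) the weight is 67 less the opposing 4 gives net 63, < 69, so (e) does not meet the standard; on (f) the weight is 72, ≥ 69, so (f) meets the standard.
  Stage II.2 not carried; the customs bureau fails its burden.
The importer prevails on this issue.
— Issue III —
Stage III.1 (importer, a preponderance, weight is at least 49): (g) net 59−3=56 ≥ 49 — meets.
  Stage III.1 carried; the burden remains with the importer.
Stage III.2 (importer, a substantially-more-likely showing, weight is at least 68): (h) 72 ≥ 68 — meets; (i) net 95−27=68 ≥ 68 — meets.
  All elements met at the final stage.
Every stage carried; the importer prevails on this issue.
Per-issue: Issue I → customs bureau; Issue II → importer; Issue III → importer. The importer must prevail on a majority of issues; overall, the importer prevails.

importer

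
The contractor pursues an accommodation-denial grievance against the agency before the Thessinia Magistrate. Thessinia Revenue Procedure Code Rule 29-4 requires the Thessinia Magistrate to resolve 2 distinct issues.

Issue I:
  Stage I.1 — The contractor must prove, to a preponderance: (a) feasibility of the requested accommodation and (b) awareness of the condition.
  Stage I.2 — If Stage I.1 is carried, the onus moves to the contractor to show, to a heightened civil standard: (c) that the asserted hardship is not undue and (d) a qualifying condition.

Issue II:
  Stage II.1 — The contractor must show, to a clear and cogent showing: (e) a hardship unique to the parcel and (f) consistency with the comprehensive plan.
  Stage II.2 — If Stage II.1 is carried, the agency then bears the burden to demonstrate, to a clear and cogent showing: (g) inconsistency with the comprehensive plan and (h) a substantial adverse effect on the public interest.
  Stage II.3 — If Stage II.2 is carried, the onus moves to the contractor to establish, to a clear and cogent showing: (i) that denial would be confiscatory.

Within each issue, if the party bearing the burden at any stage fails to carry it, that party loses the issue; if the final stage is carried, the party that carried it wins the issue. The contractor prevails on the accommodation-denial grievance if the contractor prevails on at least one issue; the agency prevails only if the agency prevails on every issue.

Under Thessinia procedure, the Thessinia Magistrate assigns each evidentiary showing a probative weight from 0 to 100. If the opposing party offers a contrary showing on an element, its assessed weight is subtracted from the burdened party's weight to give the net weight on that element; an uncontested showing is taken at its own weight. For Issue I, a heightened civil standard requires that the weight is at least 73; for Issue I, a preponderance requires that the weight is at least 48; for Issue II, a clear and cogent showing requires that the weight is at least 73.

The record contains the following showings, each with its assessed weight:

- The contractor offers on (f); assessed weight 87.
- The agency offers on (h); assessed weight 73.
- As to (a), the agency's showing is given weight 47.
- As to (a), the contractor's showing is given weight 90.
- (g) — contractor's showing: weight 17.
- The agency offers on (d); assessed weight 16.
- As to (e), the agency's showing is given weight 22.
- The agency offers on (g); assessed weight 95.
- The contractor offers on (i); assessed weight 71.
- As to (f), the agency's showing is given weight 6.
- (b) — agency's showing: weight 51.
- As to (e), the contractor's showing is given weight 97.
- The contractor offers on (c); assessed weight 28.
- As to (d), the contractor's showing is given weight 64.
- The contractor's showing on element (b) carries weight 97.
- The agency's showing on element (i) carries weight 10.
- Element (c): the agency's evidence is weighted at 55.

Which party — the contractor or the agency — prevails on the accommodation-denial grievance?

agency

— Issue I —
Stage I.1 (contractor, a preponderance, weight is at least 48): (a) net 90−47=43 < 48 — fails; (b) net 97−51=46 < 48 — fails.
  The contractor does not carry Stage I.1.
The analysis ends at Stage I.1; the agency prevails on this issue.
— Issue II —
Stage II.1 — burden on contractor; standard: a clear and cogent showing (weight is at least 73).
    (e): 97 − 22 = 75 ≥ 73 [met]
    (f): 87 − 6 = 81 ≥ 73 [met]
  Stage II.1 is satisfied; the onus moves to the agency.
Stage II.2 — burden on agency; standard: a clear and cogent showing (weight is at least 73).
    (g): 95 − 17 = 78 ≥ 73 [met]
    (h): 73 ≥ 73 [met]
  Stage II.2 carried; the burden shifts to the contractor.
Stage II.3 — burden on contractor; standard: a clear and cogent showing (weight is at least 73).
    (i): 71 − 10 = 61 < 73 [not met]
  Stage II.3 not carried; the contractor fails its burden.
So the agency prevails on this issue.
Per-issue: Issue I → agency; Issue II → agency. The contractor must prevail on at least one issue; overall, the agency prevails.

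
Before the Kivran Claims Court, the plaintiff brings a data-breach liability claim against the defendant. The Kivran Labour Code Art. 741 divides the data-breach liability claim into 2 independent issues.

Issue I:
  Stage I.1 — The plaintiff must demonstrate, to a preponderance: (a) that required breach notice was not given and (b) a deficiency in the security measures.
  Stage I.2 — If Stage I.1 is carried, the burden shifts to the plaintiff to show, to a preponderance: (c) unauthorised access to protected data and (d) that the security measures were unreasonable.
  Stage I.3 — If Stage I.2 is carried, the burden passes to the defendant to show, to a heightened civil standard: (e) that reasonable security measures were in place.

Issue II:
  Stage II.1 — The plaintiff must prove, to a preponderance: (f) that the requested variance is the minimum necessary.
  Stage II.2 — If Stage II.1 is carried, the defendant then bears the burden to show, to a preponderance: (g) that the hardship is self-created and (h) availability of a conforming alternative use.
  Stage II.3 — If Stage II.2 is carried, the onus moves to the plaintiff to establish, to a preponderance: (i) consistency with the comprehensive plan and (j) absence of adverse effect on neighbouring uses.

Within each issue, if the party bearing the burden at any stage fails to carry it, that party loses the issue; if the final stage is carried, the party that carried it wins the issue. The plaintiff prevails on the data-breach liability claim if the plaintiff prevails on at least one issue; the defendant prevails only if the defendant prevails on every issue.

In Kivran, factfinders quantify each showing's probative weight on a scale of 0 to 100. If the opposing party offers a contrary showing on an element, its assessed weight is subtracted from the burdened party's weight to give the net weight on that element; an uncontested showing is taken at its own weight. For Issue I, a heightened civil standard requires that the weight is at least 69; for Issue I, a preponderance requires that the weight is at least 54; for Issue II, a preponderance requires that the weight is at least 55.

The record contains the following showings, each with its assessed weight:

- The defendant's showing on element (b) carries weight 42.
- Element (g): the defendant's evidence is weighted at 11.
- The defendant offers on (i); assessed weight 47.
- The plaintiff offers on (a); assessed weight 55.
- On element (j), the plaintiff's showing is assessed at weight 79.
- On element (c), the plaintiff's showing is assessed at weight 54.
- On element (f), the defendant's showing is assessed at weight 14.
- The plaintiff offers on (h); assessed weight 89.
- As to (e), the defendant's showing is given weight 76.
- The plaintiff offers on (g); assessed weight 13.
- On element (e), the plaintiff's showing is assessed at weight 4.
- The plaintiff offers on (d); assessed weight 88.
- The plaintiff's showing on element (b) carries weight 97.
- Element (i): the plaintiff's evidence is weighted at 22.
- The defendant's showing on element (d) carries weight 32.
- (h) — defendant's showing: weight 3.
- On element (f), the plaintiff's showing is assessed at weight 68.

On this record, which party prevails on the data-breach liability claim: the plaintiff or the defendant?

defendant

— Issue I —
At Stage I.1 the plaintiff must meet a preponderance (weight is at least 54): on (a) the weight is 55, which does reach 54, so (a) meets the standard; on (b) the weight is 97 less the opposing 42 gives net 55, which does reach 54, so (b) meets the standard.
  Stage I.1 is satisfied; the plaintiff continues to bear the burden.
At Stage I.2 the plaintiff must meet a preponderance (weight is at least 54): on (c) the weight is 54, ≥ 54, so (c) meets the standard; on (d) the weight is 88 less the opposing 32 gives net 56, which does reach 54, so (d) meets the standard.
  All elements met. The burden passes to the defendant.
At Stage I.3 the defendant must meet a heightened civil standard (weight is at least 69): on (e) the weight is 76 less the opposing 4 gives net 72, which does reach 69, so (e) meets the standard.
  The defendant carries the last stage.
With every stage satisfied, the defendant prevails on this issue.
— Issue II —
At Stage II.1 the plaintiff must meet a preponderance (weight is at least 55): on (f) the weight is 68 less the opposing 14 gives net 54, < 55, so (f) does not meet the standard.
  The plaintiff does not carry Stage II.1.
So the defendant prevails on this issue.
Per-issue: Issue I → defendant; Issue II → defendant. The plaintiff must prevail on at least one issue; overall, the defendant prevails.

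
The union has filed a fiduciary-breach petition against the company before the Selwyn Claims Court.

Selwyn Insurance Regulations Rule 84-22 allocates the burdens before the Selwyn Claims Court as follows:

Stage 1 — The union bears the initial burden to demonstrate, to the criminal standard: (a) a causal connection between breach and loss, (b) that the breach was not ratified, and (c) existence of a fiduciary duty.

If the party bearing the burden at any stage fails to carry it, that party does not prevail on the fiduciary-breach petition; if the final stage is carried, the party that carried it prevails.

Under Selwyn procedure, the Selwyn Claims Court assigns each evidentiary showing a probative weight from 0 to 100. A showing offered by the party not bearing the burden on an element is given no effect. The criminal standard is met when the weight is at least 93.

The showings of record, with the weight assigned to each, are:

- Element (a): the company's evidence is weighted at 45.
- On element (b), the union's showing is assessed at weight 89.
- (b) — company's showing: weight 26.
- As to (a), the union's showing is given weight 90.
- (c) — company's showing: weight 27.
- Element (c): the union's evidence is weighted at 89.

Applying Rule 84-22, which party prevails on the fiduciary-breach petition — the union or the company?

Stage 1 (union, the criminal standard, weight is at least 93): (a) 90 (company's 45 disregarded) < 93 — fails; (b) 89 (company's 26 disregarded) < 93 — fails; (c) 89 (company's 27 disregarded) < 93 — fails.
  Stage 1 not carried; the union fails its burden.
The company prevails.

company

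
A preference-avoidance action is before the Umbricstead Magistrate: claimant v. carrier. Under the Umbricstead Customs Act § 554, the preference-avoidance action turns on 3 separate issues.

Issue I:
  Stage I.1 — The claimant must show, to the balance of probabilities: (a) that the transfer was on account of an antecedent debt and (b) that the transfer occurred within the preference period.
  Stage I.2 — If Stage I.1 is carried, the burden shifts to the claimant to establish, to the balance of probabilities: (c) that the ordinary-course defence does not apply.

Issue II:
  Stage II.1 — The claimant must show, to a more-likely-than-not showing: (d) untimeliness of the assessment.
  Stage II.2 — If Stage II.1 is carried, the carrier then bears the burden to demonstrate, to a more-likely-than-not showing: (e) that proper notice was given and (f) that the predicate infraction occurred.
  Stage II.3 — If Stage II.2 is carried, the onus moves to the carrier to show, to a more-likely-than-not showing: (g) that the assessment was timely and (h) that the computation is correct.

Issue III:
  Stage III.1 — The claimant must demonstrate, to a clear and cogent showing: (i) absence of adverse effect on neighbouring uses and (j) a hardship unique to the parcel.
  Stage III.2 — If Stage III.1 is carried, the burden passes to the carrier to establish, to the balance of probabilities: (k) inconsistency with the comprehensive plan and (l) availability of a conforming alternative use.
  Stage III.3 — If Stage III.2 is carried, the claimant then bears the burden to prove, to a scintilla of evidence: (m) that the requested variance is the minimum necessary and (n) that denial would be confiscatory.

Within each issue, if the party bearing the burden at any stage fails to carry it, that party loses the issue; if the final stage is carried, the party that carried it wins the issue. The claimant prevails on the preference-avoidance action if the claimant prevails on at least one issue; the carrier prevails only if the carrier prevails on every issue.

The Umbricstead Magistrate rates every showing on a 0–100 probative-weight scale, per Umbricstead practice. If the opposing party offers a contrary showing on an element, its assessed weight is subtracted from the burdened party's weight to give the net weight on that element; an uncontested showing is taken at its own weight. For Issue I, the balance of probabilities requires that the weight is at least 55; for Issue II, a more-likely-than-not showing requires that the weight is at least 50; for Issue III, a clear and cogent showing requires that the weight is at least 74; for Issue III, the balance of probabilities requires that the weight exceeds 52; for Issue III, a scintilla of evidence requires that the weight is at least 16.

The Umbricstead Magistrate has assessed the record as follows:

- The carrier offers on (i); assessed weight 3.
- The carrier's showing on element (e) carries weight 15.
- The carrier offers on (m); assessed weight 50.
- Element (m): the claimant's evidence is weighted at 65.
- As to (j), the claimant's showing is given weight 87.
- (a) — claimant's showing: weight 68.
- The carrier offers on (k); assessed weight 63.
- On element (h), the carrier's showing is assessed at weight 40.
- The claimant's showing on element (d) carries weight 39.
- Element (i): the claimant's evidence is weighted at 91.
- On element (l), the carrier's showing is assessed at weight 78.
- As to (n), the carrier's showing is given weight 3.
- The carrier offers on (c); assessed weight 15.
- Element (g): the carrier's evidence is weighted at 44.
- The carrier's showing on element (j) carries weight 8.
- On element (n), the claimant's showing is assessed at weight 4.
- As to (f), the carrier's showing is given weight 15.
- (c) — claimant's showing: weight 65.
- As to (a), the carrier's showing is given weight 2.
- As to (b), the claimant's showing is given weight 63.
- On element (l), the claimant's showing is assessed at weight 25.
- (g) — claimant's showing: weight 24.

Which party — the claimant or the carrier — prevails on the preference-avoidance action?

carrier

— Issue I —
Stage I.1 — burden on claimant; standard: the balance of probabilities (weight is at least 55).
    (a): 68 − 2 = 66 ≥ 55 [met]
    (b): 63 ≥ 55 [met]
  Stage I.1 carried; the burden remains with the claimant.
Stage I.2 — burden on claimant; standard: the balance of probabilities (weight is at least 55).
    (c): 65 − 15 = 50 < 55 [not met]
  The claimant does not carry Stage I.2.
The analysis ends at Stage I.2; the carrier prevails on this issue.
— Issue II —
Stage II.1 — burden on claimant; standard: a more-likely-than-not showing (weight is at least 50).
    (d): 39 < 50 [not met]
  The claimant does not carry Stage II.1.
The analysis ends at Stage II.1; the carrier prevails on this issue.
— Issue III —
At Stage III.1 the claimant must meet a clear and cogent showing (weight is at least 74): on (i) the weight is 91 less the opposing 3 gives net 88, ≥ 74, so (i) meets the standard; on (j) the weight is 87 less the opposing 8 gives net 79, which does reach 74, so (j) meets the standard.
  Stage III.1 is satisfied; the onus moves to the carrier.
At Stage III.2 the carrier must meet the balance of probabilities (weight exceeds 52): on (k) the weight is 63, which does exceed 52, so (k) meets the standard; on (l) the weight is 78 less the opposing 25 gives net 53, which does exceed 52, so (l) meets the standard.
  Stage III.2 carried; the burden shifts to the claimant.
At Stage III.3 the claimant must meet a scintilla of evidence (weight is at least 16): on (m) the weight is 65 less the opposing 50 gives net 15, which does not reach 16, so (m) does not meet the standard; on (n) the weight is 4 less the opposing 3 gives net 1, which does not reach 16, so (n) does not meet the standard.
  Not every element is met, so the claimant fails to carry Stage III.3.
The analysis ends at Stage III.3; the carrier prevails on this issue.
Per-issue: Issue I → carrier; Issue II → carrier; Issue III → carrier. The claimant must prevail on at least one issue; overall, the carrier prevails.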